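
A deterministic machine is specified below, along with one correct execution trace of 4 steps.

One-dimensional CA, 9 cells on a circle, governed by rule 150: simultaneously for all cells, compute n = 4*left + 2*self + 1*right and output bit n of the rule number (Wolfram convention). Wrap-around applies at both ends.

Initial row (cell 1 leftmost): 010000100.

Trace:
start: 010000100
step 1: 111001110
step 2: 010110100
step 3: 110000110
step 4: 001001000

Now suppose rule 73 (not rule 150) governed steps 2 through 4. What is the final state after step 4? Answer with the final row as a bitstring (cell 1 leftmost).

111111111

(re-executing steps 2..4 under rule 73; state before step 2: 111001110)
step 2: 101001010
step 3: 000000000
step 4: 111111111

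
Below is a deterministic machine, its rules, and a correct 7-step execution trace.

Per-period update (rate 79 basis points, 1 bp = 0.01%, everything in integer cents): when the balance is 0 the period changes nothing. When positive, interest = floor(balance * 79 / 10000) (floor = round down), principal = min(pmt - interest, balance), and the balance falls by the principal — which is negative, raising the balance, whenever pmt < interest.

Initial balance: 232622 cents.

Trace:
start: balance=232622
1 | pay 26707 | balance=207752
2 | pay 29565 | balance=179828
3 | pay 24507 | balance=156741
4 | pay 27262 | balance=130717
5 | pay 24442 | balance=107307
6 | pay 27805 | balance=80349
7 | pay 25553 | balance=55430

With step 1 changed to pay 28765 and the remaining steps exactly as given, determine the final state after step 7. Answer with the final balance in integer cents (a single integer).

53272

(re-executing from step 1 with the substitution; state before step 1: balance=232622)
1 | pay 28765 | balance=205694
2 | pay 29565 | balance=177753
3 | pay 24507 | balance=154650
4 | pay 27262 | balance=128609
5 | pay 24442 | balance=105183
6 | pay 27805 | balance=78208
7 | pay 25553 | balance=53272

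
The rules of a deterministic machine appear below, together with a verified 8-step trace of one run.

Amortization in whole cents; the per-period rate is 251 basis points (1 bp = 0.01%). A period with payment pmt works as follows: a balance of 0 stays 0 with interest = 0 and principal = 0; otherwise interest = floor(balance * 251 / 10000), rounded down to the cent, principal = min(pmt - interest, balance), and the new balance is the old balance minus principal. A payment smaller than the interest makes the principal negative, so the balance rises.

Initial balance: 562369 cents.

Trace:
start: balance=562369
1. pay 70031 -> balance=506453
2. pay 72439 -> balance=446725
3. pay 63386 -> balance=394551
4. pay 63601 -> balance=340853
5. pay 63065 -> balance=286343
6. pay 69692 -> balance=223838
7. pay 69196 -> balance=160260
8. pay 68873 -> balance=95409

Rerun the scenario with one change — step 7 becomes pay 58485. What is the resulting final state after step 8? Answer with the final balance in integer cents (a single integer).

(re-executing from step 7 with the substitution; state before step 7: balance=223838)
7. pay 58485 -> balance=170971
8. pay 68873 -> balance=106389

106389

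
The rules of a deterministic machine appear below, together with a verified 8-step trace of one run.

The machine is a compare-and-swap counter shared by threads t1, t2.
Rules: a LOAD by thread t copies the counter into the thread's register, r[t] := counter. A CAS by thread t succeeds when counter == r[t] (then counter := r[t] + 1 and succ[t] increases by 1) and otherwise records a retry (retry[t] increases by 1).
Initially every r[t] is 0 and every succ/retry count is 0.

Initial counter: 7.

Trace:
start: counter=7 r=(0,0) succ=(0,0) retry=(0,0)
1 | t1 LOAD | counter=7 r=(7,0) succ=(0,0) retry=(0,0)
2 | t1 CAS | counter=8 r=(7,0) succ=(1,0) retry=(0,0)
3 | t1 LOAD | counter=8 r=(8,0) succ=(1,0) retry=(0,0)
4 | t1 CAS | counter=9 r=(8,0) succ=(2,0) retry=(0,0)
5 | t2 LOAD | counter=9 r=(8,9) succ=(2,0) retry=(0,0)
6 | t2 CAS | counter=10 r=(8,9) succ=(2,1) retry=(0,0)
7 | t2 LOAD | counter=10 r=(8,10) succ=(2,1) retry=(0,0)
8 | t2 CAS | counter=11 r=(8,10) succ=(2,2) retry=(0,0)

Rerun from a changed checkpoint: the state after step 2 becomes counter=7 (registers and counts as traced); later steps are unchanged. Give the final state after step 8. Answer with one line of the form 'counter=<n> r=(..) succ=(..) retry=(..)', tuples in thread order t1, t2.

counter=10 r=(7,9) succ=(2,2) retry=(0,0)

state after step 2 := counter=7 r=(7,0) succ=(1,0) retry=(0,0)
3 | t1 LOAD | counter=7 r=(7,0) succ=(1,0) retry=(0,0)
4 | t1 CAS | counter=8 r=(7,0) succ=(2,0) retry=(0,0)
5 | t2 LOAD | counter=8 r=(7,8) succ=(2,0) retry=(0,0)
6 | t2 CAS | counter=9 r=(7,8) succ=(2,1) retry=(0,0)
7 | t2 LOAD | counter=9 r=(7,9) succ=(2,1) retry=(0,0)
8 | t2 CAS | counter=10 r=(7,9) succ=(2,2) retry=(0,0)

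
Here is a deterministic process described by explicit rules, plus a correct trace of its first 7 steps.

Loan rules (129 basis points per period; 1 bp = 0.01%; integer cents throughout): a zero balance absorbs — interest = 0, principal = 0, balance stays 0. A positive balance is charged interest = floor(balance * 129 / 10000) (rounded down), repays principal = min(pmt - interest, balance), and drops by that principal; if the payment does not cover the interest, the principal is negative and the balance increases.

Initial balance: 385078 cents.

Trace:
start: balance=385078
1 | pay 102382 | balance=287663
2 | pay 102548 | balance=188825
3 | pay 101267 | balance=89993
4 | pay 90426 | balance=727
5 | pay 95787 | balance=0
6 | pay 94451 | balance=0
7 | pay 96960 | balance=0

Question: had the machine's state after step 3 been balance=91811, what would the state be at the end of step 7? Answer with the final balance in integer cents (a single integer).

0

state after step 3 := balance=91811
4 | pay 90426 | balance=2569
5 | pay 95787 | balance=0
6 | pay 94451 | balance=0
7 | pay 96960 | balance=0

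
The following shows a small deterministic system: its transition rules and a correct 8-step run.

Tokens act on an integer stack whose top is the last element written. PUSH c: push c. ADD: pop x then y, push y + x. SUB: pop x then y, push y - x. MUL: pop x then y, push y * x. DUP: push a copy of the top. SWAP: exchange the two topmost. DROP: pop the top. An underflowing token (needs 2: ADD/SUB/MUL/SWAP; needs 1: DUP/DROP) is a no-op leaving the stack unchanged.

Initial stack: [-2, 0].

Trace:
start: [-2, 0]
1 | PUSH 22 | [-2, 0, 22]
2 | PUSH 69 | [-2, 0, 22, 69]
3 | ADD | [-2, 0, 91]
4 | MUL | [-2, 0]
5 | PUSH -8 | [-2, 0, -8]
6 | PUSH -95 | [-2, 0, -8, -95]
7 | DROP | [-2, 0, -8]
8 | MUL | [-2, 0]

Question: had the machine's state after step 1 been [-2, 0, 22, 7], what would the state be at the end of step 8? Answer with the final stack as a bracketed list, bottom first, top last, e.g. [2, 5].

state after step 1 := [-2, 0, 22, 7]
2 | PUSH 69 | [-2, 0, 22, 7, 69]
3 | ADD | [-2, 0, 22, 76]
4 | MUL | [-2, 0, 1672]
5 | PUSH -8 | [-2, 0, 1672, -8]
6 | PUSH -95 | [-2, 0, 1672, -8, -95]
7 | DROP | [-2, 0, 1672, -8]
8 | MUL | [-2, 0, -13376]

[-2, 0, -13376]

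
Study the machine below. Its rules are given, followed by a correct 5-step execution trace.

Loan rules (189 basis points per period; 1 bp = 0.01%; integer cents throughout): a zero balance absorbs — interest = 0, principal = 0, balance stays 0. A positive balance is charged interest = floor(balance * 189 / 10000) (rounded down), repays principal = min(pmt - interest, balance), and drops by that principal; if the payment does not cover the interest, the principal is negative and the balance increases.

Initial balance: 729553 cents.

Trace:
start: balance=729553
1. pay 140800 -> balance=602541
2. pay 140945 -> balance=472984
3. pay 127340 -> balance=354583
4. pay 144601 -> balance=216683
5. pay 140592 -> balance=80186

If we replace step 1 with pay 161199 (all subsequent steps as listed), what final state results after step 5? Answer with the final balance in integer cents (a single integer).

58200

(re-executing from step 1 with the substitution; state before step 1: balance=729553)
1. pay 161199 -> balance=582142
2. pay 140945 -> balance=452199
3. pay 127340 -> balance=333405
4. pay 144601 -> balance=195105
5. pay 140592 -> balance=58200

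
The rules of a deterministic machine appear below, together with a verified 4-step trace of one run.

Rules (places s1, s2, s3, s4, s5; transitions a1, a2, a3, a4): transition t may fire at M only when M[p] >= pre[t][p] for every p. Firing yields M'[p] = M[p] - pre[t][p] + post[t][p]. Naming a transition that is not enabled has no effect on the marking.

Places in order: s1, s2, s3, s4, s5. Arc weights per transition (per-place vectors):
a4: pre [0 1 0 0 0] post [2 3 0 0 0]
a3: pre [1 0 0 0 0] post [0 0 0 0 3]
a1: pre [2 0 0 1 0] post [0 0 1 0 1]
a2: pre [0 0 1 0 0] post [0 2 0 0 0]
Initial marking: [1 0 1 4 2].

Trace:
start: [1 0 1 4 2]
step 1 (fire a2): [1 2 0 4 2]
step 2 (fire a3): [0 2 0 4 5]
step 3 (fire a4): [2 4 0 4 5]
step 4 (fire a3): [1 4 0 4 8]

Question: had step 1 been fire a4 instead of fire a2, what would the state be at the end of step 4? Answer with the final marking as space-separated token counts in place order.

0 0 1 4 5

(re-executing from step 1 with the substitution; state before step 1: [1 0 1 4 2])
step 1 (fire a4): [1 0 1 4 2]
step 2 (fire a3): [0 0 1 4 5]
step 3 (fire a4): [0 0 1 4 5]
step 4 (fire a3): [0 0 1 4 5]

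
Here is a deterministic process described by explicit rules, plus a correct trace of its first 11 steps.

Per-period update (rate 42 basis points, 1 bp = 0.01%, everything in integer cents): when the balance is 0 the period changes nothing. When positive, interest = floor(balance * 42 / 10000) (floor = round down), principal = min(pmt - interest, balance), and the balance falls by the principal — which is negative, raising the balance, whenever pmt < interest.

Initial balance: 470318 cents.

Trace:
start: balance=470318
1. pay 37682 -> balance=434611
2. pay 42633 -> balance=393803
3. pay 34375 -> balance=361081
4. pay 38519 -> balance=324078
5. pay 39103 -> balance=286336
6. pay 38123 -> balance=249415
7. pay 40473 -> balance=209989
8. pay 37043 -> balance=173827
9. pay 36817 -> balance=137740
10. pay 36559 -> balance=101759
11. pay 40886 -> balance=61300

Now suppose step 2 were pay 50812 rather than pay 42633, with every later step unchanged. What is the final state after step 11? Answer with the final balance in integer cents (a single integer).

(re-executing from step 2 with the substitution; state before step 2: balance=434611)
2. pay 50812 -> balance=385624
3. pay 34375 -> balance=352868
4. pay 38519 -> balance=315831
5. pay 39103 -> balance=278054
6. pay 38123 -> balance=241098
7. pay 40473 -> balance=201637
8. pay 37043 -> balance=165440
9. pay 36817 -> balance=129317
10. pay 36559 -> balance=93301
11. pay 40886 -> balance=52806

52806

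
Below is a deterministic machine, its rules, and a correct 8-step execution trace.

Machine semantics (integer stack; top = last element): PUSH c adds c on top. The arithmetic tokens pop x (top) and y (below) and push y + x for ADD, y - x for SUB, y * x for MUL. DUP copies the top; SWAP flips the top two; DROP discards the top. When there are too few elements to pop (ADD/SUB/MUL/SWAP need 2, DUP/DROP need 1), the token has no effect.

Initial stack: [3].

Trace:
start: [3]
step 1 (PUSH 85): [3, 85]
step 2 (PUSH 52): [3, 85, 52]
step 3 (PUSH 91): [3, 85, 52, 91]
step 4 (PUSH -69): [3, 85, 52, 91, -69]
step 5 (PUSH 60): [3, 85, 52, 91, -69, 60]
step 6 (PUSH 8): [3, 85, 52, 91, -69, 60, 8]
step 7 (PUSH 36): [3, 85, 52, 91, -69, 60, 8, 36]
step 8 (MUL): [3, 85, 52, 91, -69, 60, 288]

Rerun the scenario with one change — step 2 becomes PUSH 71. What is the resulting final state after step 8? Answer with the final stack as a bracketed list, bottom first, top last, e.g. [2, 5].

[3, 85, 71, 91, -69, 60, 288]

(re-executing from step 2 with the substitution; state before step 2: [3, 85])
step 2 (PUSH 71): [3, 85, 71]
step 3 (PUSH 91): [3, 85, 71, 91]
step 4 (PUSH -69): [3, 85, 71, 91, -69]
step 5 (PUSH 60): [3, 85, 71, 91, -69, 60]
step 6 (PUSH 8): [3, 85, 71, 91, -69, 60, 8]
step 7 (PUSH 36): [3, 85, 71, 91, -69, 60, 8, 36]
step 8 (MUL): [3, 85, 71, 91, -69, 60, 288]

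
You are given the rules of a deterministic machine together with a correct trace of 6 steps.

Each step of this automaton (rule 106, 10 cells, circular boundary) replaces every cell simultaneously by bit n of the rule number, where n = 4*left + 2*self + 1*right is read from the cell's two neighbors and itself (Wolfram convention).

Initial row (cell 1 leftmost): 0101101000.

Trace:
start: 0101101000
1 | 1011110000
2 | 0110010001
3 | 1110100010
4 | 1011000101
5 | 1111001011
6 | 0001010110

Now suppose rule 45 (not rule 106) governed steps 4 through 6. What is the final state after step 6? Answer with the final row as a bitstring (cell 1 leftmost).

1101110000

(re-executing steps 4..6 under rule 45; state before step 4: 1110100010)
4 | 1001101011
5 | 0001011110
6 | 1101110000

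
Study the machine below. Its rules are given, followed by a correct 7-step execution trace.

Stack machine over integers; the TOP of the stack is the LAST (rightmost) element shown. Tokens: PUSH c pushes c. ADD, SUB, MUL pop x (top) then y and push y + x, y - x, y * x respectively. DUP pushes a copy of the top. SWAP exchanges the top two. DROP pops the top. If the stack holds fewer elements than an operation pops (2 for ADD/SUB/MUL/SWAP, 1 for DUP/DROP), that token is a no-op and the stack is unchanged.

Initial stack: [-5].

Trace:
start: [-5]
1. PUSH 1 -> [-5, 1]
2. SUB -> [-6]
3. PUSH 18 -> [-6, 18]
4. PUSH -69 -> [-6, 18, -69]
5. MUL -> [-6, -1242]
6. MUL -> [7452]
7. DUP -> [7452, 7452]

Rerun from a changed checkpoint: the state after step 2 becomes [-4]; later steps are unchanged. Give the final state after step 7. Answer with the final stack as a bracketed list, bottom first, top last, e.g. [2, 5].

state after step 2 := [-4]
3. PUSH 18 -> [-4, 18]
4. PUSH -69 -> [-4, 18, -69]
5. MUL -> [-4, -1242]
6. MUL -> [4968]
7. DUP -> [4968, 4968]

[4968, 4968]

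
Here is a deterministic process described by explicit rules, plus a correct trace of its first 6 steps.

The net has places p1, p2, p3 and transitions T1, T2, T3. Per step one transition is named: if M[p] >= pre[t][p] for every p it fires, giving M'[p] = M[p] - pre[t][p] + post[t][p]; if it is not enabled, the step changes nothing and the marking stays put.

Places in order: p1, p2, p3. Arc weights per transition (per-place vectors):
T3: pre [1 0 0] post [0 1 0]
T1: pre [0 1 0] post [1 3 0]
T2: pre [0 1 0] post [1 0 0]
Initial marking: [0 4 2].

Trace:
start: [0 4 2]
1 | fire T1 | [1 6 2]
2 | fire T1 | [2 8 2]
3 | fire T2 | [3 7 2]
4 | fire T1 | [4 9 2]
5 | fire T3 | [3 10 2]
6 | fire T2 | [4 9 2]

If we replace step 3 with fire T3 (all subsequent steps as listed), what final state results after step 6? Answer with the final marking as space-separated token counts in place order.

(re-executing from step 3 with the substitution; state before step 3: [2 8 2])
3 | fire T3 | [1 9 2]
4 | fire T1 | [2 11 2]
5 | fire T3 | [1 12 2]
6 | fire T2 | [2 11 2]

2 11 2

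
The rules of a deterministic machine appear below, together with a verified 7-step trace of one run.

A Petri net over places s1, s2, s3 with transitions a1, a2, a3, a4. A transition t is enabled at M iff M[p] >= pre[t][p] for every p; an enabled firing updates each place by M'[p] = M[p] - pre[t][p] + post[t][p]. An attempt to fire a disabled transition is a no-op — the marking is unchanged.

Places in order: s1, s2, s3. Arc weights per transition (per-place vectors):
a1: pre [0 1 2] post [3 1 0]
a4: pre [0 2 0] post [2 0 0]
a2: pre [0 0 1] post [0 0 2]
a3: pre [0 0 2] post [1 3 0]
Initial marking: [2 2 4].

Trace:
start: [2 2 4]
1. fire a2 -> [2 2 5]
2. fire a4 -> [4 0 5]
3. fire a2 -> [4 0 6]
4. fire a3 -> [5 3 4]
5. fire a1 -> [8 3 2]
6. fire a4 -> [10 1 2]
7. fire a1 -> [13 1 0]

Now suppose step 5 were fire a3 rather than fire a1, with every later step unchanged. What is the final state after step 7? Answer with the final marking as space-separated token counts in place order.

11 4 0

(re-executing from step 5 with the substitution; state before step 5: [5 3 4])
5. fire a3 -> [6 6 2]
6. fire a4 -> [8 4 2]
7. fire a1 -> [11 4 0]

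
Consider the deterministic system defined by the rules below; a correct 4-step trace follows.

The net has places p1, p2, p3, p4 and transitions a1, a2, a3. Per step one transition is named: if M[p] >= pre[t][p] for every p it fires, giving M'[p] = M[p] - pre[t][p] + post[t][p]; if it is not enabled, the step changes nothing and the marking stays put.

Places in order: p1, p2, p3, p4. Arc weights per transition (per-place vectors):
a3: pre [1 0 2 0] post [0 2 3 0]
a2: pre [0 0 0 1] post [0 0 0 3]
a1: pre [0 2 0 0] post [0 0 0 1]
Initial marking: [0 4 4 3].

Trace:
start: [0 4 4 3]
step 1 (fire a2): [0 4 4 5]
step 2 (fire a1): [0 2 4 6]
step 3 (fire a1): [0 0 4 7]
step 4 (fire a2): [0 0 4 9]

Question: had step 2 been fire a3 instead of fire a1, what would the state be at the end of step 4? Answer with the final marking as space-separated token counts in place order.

0 2 4 8

(re-executing from step 2 with the substitution; state before step 2: [0 4 4 5])
step 2 (fire a3): [0 4 4 5]
step 3 (fire a1): [0 2 4 6]
step 4 (fire a2): [0 2 4 8]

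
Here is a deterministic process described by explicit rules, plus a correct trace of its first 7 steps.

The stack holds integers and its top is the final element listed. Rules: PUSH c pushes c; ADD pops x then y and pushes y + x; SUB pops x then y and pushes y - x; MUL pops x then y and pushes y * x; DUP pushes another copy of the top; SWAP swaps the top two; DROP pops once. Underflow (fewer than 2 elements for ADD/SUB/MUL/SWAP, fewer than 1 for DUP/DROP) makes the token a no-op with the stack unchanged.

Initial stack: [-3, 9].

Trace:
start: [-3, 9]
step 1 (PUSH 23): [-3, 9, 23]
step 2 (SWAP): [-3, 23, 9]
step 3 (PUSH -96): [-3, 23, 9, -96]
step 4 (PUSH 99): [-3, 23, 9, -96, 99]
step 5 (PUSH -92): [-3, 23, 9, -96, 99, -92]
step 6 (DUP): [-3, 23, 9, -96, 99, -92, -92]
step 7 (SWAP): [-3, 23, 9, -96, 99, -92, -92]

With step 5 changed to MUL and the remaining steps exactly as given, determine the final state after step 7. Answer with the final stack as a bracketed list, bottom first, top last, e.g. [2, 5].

[-3, 23, 9, -9504, -9504]

(re-executing from step 5 with the substitution; state before step 5: [-3, 23, 9, -96, 99])
step 5 (MUL): [-3, 23, 9, -9504]
step 6 (DUP): [-3, 23, 9, -9504, -9504]
step 7 (SWAP): [-3, 23, 9, -9504, -9504]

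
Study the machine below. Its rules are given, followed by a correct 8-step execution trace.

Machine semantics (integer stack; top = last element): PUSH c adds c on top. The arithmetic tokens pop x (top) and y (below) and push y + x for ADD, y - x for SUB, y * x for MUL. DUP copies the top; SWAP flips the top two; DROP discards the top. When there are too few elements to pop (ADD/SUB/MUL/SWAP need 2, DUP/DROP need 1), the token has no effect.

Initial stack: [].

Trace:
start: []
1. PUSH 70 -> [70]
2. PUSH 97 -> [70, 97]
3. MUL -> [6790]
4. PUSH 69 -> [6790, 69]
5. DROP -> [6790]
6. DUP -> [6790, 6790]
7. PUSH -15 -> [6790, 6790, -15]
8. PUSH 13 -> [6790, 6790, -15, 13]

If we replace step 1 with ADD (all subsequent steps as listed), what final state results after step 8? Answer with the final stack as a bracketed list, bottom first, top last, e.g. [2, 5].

[97, 97, -15, 13]

(re-executing from step 1 with the substitution; state before step 1: [])
1. ADD -> []
2. PUSH 97 -> [97]
3. MUL -> [97]
4. PUSH 69 -> [97, 69]
5. DROP -> [97]
6. DUP -> [97, 97]
7. PUSH -15 -> [97, 97, -15]
8. PUSH 13 -> [97, 97, -15, 13]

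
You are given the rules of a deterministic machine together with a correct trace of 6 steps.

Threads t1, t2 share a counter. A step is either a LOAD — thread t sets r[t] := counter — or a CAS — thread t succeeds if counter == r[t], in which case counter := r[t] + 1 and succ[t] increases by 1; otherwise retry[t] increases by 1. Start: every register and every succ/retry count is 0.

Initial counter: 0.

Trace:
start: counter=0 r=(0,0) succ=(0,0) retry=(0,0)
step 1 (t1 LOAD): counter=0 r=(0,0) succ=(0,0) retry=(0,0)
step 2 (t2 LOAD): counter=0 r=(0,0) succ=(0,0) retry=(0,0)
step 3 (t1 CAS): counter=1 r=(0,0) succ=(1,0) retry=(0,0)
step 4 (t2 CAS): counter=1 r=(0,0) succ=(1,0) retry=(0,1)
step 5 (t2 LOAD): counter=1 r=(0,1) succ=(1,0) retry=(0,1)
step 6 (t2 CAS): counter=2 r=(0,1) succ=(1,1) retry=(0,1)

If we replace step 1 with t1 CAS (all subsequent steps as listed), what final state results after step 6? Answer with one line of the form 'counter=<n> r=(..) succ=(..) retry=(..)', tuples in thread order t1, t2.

counter=3 r=(0,2) succ=(1,2) retry=(1,0)

(re-executing from step 1 with the substitution; state before step 1: counter=0 r=(0,0) succ=(0,0) retry=(0,0))
step 1 (t1 CAS): counter=1 r=(0,0) succ=(1,0) retry=(0,0)
step 2 (t2 LOAD): counter=1 r=(0,1) succ=(1,0) retry=(0,0)
step 3 (t1 CAS): counter=1 r=(0,1) succ=(1,0) retry=(1,0)
step 4 (t2 CAS): counter=2 r=(0,1) succ=(1,1) retry=(1,0)
step 5 (t2 LOAD): counter=2 r=(0,2) succ=(1,1) retry=(1,0)
step 6 (t2 CAS): counter=3 r=(0,2) succ=(1,2) retry=(1,0)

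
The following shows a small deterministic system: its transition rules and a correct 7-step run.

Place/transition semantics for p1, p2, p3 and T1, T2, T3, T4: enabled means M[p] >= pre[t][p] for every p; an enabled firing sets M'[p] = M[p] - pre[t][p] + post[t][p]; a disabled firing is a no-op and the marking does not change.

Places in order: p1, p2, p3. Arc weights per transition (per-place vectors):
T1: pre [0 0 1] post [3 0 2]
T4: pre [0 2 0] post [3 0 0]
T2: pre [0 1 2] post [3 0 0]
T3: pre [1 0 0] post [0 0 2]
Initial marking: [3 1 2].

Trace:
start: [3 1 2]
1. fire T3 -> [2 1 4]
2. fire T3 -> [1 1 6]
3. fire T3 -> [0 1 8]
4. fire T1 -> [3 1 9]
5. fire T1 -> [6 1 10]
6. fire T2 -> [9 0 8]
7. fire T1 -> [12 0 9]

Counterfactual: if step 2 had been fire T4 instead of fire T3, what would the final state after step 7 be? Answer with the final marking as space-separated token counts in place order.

13 0 7

(re-executing from step 2 with the substitution; state before step 2: [2 1 4])
2. fire T4 -> [2 1 4]
3. fire T3 -> [1 1 6]
4. fire T1 -> [4 1 7]
5. fire T1 -> [7 1 8]
6. fire T2 -> [10 0 6]
7. fire T1 -> [13 0 7]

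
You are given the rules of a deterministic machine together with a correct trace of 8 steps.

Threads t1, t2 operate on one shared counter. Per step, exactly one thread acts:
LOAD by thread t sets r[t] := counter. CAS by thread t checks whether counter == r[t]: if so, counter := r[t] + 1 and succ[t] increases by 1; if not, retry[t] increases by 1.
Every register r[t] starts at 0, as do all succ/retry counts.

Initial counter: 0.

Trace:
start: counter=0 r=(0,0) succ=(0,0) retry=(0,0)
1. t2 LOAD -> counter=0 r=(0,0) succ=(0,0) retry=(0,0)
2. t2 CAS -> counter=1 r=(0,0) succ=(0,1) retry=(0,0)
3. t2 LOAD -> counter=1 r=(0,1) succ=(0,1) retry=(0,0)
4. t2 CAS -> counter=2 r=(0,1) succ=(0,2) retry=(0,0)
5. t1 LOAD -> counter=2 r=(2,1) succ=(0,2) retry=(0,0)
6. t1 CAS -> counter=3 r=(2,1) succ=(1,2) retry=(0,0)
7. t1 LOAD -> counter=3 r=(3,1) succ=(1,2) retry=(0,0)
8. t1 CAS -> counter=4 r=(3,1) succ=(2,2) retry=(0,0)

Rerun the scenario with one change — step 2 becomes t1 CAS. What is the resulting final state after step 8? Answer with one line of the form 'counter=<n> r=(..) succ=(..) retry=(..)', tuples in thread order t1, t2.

counter=4 r=(3,1) succ=(3,1) retry=(0,0)

(re-executing from step 2 with the substitution; state before step 2: counter=0 r=(0,0) succ=(0,0) retry=(0,0))
2. t1 CAS -> counter=1 r=(0,0) succ=(1,0) retry=(0,0)
3. t2 LOAD -> counter=1 r=(0,1) succ=(1,0) retry=(0,0)
4. t2 CAS -> counter=2 r=(0,1) succ=(1,1) retry=(0,0)
5. t1 LOAD -> counter=2 r=(2,1) succ=(1,1) retry=(0,0)
6. t1 CAS -> counter=3 r=(2,1) succ=(2,1) retry=(0,0)
7. t1 LOAD -> counter=3 r=(3,1) succ=(2,1) retry=(0,0)
8. t1 CAS -> counter=4 r=(3,1) succ=(3,1) retry=(0,0)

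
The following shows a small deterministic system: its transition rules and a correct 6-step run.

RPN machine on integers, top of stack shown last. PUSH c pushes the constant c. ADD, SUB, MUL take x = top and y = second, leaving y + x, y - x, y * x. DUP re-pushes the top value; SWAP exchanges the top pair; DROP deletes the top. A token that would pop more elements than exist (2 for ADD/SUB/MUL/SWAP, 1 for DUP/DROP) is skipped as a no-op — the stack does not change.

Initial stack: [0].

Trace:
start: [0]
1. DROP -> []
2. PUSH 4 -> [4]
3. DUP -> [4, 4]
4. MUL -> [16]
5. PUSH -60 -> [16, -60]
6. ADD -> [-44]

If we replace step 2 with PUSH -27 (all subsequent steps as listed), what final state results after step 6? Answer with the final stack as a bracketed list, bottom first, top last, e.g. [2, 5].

(re-executing from step 2 with the substitution; state before step 2: [])
2. PUSH -27 -> [-27]
3. DUP -> [-27, -27]
4. MUL -> [729]
5. PUSH -60 -> [729, -60]
6. ADD -> [669]

[669]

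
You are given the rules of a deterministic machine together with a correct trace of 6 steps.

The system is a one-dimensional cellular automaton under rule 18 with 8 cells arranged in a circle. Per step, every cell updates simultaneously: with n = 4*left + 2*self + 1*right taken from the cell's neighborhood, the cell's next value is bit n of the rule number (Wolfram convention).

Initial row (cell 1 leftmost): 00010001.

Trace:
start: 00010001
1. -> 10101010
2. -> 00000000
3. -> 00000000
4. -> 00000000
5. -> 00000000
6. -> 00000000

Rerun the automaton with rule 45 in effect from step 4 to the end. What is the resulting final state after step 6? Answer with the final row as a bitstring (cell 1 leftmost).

11111111

(re-executing steps 4..6 under rule 45; state before step 4: 00000000)
4. -> 11111111
5. -> 00000000
6. -> 11111111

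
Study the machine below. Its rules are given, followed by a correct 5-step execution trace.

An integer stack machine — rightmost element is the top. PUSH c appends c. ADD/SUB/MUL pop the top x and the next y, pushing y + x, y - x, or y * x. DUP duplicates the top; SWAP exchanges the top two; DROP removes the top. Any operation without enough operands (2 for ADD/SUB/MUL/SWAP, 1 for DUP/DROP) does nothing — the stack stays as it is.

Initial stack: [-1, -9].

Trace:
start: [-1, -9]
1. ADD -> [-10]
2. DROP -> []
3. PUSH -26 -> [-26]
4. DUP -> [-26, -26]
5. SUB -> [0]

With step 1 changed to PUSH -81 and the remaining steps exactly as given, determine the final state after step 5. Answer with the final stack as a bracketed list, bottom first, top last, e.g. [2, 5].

(re-executing from step 1 with the substitution; state before step 1: [-1, -9])
1. PUSH -81 -> [-1, -9, -81]
2. DROP -> [-1, -9]
3. PUSH -26 -> [-1, -9, -26]
4. DUP -> [-1, -9, -26, -26]
5. SUB -> [-1, -9, 0]

[-1, -9, 0]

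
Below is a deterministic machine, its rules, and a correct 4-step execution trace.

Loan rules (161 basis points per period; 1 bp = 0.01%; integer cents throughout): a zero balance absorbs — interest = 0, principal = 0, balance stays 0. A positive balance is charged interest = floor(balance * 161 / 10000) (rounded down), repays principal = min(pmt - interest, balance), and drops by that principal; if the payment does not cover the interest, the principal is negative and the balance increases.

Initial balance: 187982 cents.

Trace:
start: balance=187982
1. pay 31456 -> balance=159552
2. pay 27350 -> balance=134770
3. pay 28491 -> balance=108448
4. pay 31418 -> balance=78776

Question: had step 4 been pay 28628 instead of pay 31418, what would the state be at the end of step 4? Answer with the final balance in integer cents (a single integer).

(re-executing from step 4 with the substitution; state before step 4: balance=108448)
4. pay 28628 -> balance=81566

81566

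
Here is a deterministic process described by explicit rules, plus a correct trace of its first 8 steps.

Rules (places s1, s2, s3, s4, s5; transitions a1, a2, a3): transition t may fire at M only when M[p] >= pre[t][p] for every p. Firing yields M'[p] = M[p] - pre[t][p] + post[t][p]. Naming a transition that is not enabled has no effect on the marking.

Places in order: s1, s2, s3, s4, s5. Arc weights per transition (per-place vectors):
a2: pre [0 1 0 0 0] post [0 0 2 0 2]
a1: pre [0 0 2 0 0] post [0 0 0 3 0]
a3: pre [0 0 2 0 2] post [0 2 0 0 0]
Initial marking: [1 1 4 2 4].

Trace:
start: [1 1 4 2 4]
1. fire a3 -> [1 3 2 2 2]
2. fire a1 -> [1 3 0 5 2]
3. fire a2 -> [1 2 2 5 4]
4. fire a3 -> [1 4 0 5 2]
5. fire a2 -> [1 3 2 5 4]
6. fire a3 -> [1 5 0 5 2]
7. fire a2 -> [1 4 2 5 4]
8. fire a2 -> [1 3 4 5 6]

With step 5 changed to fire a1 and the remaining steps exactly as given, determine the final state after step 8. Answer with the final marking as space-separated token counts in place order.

(re-executing from step 5 with the substitution; state before step 5: [1 4 0 5 2])
5. fire a1 -> [1 4 0 5 2]
6. fire a3 -> [1 4 0 5 2]
7. fire a2 -> [1 3 2 5 4]
8. fire a2 -> [1 2 4 5 6]

1 2 4 5 6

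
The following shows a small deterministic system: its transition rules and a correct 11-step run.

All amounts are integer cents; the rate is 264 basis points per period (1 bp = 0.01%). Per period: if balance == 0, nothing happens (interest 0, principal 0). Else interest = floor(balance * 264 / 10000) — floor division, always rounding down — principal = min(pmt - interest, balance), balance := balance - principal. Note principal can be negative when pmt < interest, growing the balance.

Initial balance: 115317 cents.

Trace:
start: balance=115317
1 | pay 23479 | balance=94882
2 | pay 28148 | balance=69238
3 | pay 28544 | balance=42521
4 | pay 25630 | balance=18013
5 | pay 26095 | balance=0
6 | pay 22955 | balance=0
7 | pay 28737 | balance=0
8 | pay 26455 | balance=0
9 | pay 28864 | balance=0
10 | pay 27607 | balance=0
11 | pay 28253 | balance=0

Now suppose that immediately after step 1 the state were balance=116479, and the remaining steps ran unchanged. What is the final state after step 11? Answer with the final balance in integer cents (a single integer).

state after step 1 := balance=116479
2 | pay 28148 | balance=91406
3 | pay 28544 | balance=65275
4 | pay 25630 | balance=41368
5 | pay 26095 | balance=16365
6 | pay 22955 | balance=0
7 | pay 28737 | balance=0
8 | pay 26455 | balance=0
9 | pay 28864 | balance=0
10 | pay 27607 | balance=0
11 | pay 28253 | balance=0

0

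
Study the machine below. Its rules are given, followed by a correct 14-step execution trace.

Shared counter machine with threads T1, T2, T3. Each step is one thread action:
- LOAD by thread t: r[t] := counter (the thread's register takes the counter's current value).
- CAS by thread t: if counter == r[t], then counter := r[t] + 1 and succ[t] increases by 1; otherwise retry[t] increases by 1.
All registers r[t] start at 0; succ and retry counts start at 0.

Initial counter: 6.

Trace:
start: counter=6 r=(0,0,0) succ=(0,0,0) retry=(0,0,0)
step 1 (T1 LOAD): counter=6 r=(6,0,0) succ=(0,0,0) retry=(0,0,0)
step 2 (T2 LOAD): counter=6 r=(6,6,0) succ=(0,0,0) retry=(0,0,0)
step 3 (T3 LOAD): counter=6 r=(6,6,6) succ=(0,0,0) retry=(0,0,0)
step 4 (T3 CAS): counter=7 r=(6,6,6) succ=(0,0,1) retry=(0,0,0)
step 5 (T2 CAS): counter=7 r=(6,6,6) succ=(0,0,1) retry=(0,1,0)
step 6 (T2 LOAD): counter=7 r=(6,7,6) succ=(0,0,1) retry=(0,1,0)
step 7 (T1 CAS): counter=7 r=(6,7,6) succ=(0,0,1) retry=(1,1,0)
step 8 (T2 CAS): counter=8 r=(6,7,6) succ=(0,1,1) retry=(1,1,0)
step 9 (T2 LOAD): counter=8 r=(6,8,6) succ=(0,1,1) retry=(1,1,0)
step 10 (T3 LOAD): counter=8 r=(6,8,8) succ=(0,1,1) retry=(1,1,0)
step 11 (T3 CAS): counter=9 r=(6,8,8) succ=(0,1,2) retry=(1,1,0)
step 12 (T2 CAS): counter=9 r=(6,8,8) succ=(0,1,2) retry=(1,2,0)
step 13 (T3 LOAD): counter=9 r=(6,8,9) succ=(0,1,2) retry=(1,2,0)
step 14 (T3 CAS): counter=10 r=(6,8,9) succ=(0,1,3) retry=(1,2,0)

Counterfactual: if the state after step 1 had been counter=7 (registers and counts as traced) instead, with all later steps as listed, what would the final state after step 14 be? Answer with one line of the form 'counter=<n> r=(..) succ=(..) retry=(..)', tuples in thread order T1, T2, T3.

counter=11 r=(6,9,10) succ=(0,1,3) retry=(1,2,0)

state after step 1 := counter=7 r=(6,0,0) succ=(0,0,0) retry=(0,0,0)
step 2 (T2 LOAD): counter=7 r=(6,7,0) succ=(0,0,0) retry=(0,0,0)
step 3 (T3 LOAD): counter=7 r=(6,7,7) succ=(0,0,0) retry=(0,0,0)
step 4 (T3 CAS): counter=8 r=(6,7,7) succ=(0,0,1) retry=(0,0,0)
step 5 (T2 CAS): counter=8 r=(6,7,7) succ=(0,0,1) retry=(0,1,0)
step 6 (T2 LOAD): counter=8 r=(6,8,7) succ=(0,0,1) retry=(0,1,0)
step 7 (T1 CAS): counter=8 r=(6,8,7) succ=(0,0,1) retry=(1,1,0)
step 8 (T2 CAS): counter=9 r=(6,8,7) succ=(0,1,1) retry=(1,1,0)
step 9 (T2 LOAD): counter=9 r=(6,9,7) succ=(0,1,1) retry=(1,1,0)
step 10 (T3 LOAD): counter=9 r=(6,9,9) succ=(0,1,1) retry=(1,1,0)
step 11 (T3 CAS): counter=10 r=(6,9,9) succ=(0,1,2) retry=(1,1,0)
step 12 (T2 CAS): counter=10 r=(6,9,9) succ=(0,1,2) retry=(1,2,0)
step 13 (T3 LOAD): counter=10 r=(6,9,10) succ=(0,1,2) retry=(1,2,0)
step 14 (T3 CAS): counter=11 r=(6,9,10) succ=(0,1,3) retry=(1,2,0)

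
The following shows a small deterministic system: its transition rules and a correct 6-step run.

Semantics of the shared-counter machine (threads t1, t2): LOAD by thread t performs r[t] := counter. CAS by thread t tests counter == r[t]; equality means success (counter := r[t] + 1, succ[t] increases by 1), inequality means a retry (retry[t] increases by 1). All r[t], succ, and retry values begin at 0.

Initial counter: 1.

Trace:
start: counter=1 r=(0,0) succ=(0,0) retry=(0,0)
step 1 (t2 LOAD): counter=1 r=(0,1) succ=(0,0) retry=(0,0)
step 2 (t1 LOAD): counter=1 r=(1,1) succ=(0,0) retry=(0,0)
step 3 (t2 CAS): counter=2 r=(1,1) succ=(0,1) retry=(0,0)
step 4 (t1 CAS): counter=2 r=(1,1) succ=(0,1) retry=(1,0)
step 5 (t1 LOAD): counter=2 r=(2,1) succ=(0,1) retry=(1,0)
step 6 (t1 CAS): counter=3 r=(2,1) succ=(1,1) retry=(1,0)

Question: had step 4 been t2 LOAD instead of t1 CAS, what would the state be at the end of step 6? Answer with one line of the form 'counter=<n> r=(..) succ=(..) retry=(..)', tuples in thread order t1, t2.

(re-executing from step 4 with the substitution; state before step 4: counter=2 r=(1,1) succ=(0,1) retry=(0,0))
step 4 (t2 LOAD): counter=2 r=(1,2) succ=(0,1) retry=(0,0)
step 5 (t1 LOAD): counter=2 r=(2,2) succ=(0,1) retry=(0,0)
step 6 (t1 CAS): counter=3 r=(2,2) succ=(1,1) retry=(0,0)

counter=3 r=(2,2) succ=(1,1) retry=(0,0)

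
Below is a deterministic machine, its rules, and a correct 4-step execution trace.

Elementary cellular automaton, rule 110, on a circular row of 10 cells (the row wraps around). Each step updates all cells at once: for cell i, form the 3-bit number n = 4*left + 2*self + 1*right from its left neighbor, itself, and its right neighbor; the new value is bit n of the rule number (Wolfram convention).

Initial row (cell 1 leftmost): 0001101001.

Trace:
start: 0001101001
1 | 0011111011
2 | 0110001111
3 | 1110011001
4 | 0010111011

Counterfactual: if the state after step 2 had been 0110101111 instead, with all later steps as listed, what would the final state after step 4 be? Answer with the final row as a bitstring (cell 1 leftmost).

state after step 2 := 0110101111
3 | 1111111001
4 | 0000001011

0000001011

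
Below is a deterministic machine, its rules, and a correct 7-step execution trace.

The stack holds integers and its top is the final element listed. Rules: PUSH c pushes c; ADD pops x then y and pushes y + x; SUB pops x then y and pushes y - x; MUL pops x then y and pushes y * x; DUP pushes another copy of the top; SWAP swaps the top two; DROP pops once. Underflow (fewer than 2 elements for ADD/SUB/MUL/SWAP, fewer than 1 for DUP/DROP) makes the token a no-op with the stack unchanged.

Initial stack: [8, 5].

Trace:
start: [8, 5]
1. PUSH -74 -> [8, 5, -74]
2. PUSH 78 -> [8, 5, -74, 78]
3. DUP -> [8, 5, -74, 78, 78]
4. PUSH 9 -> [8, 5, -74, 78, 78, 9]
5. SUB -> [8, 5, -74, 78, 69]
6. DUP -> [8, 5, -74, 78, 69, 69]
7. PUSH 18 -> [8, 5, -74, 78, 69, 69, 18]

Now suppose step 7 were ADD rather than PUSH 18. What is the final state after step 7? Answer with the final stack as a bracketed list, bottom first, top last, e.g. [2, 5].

[8, 5, -74, 78, 138]

(re-executing from step 7 with the substitution; state before step 7: [8, 5, -74, 78, 69, 69])
7. ADD -> [8, 5, -74, 78, 138]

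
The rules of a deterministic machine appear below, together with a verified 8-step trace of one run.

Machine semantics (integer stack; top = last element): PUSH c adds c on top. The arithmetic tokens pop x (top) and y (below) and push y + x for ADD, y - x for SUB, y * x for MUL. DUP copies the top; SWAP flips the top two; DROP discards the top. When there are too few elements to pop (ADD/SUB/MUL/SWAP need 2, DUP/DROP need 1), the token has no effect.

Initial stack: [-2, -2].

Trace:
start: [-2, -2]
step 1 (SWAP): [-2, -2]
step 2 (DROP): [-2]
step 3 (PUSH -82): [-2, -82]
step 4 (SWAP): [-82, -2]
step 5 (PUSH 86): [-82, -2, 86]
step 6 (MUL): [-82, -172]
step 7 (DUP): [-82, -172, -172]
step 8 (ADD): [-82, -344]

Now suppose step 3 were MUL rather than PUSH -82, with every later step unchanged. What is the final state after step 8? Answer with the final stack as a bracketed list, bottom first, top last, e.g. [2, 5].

(re-executing from step 3 with the substitution; state before step 3: [-2])
step 3 (MUL): [-2]
step 4 (SWAP): [-2]
step 5 (PUSH 86): [-2, 86]
step 6 (MUL): [-172]
step 7 (DUP): [-172, -172]
step 8 (ADD): [-344]

[-344]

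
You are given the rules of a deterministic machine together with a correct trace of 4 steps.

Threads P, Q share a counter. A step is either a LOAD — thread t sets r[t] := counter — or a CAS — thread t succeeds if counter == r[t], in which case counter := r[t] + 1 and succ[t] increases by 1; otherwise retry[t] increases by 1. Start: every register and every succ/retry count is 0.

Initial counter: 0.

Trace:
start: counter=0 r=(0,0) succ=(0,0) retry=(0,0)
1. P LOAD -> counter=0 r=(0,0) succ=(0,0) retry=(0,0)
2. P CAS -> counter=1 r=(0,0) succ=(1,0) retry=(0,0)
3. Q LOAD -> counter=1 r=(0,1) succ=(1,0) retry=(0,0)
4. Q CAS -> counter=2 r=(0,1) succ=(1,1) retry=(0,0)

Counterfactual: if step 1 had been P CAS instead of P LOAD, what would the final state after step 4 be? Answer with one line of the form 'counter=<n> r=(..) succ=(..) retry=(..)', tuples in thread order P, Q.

(re-executing from step 1 with the substitution; state before step 1: counter=0 r=(0,0) succ=(0,0) retry=(0,0))
1. P CAS -> counter=1 r=(0,0) succ=(1,0) retry=(0,0)
2. P CAS -> counter=1 r=(0,0) succ=(1,0) retry=(1,0)
3. Q LOAD -> counter=1 r=(0,1) succ=(1,0) retry=(1,0)
4. Q CAS -> counter=2 r=(0,1) succ=(1,1) retry=(1,0)

counter=2 r=(0,1) succ=(1,1) retry=(1,0)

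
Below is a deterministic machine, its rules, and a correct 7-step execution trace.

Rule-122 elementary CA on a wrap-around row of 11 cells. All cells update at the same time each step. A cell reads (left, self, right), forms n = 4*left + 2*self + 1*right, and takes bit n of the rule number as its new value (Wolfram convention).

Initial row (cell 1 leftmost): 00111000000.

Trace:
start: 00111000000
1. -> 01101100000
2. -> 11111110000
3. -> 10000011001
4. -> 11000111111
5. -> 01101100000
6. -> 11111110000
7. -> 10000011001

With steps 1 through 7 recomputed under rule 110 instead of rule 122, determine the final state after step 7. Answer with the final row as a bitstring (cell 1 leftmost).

(re-executing steps 1..7 under rule 110; state before step 1: 00111000000)
1. -> 01101000000
2. -> 11111000000
3. -> 10001000001
4. -> 10011000011
5. -> 10111000110
6. -> 11101001111
7. -> 00111011000

00111011000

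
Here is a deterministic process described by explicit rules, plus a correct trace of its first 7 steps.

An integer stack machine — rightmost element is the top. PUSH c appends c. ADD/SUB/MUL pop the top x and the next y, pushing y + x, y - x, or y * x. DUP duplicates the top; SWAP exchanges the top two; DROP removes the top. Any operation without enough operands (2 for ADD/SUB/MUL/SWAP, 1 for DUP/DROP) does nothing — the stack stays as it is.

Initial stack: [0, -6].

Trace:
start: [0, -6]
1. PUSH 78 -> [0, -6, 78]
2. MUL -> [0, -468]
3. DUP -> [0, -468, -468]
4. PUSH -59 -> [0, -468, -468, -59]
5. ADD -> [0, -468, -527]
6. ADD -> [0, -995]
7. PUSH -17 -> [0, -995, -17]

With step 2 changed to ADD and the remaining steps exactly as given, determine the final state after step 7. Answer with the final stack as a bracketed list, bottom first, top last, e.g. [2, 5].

[0, 85, -17]

(re-executing from step 2 with the substitution; state before step 2: [0, -6, 78])
2. ADD -> [0, 72]
3. DUP -> [0, 72, 72]
4. PUSH -59 -> [0, 72, 72, -59]
5. ADD -> [0, 72, 13]
6. ADD -> [0, 85]
7. PUSH -17 -> [0, 85, -17]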